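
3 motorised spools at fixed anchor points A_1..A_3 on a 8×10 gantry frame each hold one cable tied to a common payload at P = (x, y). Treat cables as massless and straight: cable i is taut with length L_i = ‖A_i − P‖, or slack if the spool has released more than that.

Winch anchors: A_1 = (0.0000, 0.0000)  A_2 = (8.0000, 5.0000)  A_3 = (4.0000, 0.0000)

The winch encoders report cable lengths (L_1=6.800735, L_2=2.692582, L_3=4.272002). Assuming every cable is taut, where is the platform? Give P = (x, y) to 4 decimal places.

(5.5000, 4.0000)

circle eqns → linear via eq_j − eq_1; set q_j = A_j·A_j − L_j²
q_1 = 0.0000+0.0000−46.2500 = -46.2500
-16.0000·x − 10.0000·y = q_1−q_2 = -128.0000
-8.0000·x + 0.0000·y = q_1−q_3 = -44.0000
solve first two rows → x=5.5000, y=4.0000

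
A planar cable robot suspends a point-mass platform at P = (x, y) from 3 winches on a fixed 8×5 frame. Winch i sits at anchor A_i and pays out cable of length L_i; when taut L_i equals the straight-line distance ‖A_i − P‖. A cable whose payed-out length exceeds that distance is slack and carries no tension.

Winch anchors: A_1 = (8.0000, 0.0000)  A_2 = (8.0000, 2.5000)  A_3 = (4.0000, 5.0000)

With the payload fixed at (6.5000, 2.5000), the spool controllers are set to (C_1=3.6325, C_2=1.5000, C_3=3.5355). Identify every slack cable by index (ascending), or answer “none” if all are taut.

cable 1: L_1 = ‖A_1−P‖ = 2.9155;  C_1 = 3.6325 → slack
cable 2: L_2 = ‖A_2−P‖ = 1.5000;  C_2 = 1.5000 → taut
cable 3: L_3 = ‖A_3−P‖ = 3.5355;  C_3 = 3.5355 → taut

1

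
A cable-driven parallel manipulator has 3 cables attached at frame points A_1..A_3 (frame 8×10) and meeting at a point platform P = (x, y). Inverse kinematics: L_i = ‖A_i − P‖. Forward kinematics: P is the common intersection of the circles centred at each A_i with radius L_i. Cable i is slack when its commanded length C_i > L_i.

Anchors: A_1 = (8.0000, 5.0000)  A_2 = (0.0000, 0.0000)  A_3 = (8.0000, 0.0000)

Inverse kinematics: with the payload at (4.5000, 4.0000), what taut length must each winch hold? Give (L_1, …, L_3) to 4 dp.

L_1: Δ = A_1−P = (3.5000, 1.0000) → ‖Δ‖ = √13.2500 = 3.6401
L_2: Δ = A_2−P = (-4.5000, -4.0000) → ‖Δ‖ = √36.2500 = 6.0208
L_3: Δ = A_3−P = (3.5000, -4.0000) → ‖Δ‖ = √28.2500 = 5.3151

(3.6401, 6.0208, 5.3151)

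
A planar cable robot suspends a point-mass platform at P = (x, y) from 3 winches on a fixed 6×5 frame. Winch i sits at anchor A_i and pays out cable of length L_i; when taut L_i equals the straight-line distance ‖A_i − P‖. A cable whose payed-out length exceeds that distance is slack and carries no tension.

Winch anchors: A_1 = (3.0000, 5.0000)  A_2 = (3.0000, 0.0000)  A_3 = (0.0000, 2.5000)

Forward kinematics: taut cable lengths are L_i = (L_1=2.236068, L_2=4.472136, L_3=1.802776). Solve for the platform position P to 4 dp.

(1.0000, 4.0000)

each cable: (A_i−P)·(A_i−P) = L_i²; let q_i = ‖A_i‖²−L_i²
q_1 = 9.0000+25.0000−5.0000 = 29.0000
row 1: 0.0000x + 10.0000y = 40.0000  (q_2=-11.0000)
row 2: 6.0000x + 5.0000y = 26.0000  (q_3=3.0000)
Cramer on rows 1–2 → x = 1.0000, y = 4.0000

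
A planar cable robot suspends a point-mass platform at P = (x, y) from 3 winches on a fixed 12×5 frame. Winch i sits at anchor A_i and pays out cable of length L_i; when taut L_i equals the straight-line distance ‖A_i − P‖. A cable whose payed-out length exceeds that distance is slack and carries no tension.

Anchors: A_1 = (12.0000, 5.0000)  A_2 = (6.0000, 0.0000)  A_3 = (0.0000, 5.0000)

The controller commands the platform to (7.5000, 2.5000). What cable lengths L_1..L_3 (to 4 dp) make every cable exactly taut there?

L_1 = √((12.0000−7.5000)² + (5.0000−2.5000)²) = 5.1478
L_2 = √((6.0000−7.5000)² + (0.0000−2.5000)²) = 2.9155
L_3 = √((0.0000−7.5000)² + (5.0000−2.5000)²) = 7.9057

(5.1478, 2.9155, 7.9057)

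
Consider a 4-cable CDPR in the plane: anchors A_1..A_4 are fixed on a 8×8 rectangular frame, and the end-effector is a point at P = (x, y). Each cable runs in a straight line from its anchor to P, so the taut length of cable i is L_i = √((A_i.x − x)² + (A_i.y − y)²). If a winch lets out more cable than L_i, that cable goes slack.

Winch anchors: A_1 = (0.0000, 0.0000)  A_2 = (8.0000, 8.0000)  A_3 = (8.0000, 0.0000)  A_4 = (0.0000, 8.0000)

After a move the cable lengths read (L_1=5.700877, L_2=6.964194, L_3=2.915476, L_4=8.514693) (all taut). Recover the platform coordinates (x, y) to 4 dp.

(5.5000, 1.5000)

circle eqns → linear via eq_j − eq_1; set c_j = A_j·A_j − L_j²
c_1 = 0.0000+0.0000−32.5000 = -32.5000
-16.0000·x − 16.0000·y = c_1−c_2 = -112.0000
-16.0000·x + 0.0000·y = c_1−c_3 = -88.0000
0.0000·x − 16.0000·y = c_1−c_4 = -24.0000
solve first two rows → x=5.5000, y=1.5000
check cable 4: ‖A_4−P‖² = 72.5000 ≈ L_4² = 72.5000 ✓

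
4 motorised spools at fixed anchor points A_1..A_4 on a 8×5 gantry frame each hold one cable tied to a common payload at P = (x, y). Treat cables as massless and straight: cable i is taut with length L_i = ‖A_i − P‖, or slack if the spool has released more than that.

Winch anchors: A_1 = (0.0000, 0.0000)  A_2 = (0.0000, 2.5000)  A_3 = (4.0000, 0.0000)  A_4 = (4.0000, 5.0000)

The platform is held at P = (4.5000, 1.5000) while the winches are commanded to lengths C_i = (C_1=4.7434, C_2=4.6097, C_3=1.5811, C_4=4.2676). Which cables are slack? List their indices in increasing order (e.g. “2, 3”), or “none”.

cable 1: √((-4.5000)²+(-1.5000)²)=4.7434, C_1=4.7434: taut
cable 2: √((-4.5000)²+(1.0000)²)=4.6098, C_2=4.6097: taut
cable 3: √((-0.5000)²+(-1.5000)²)=1.5811, C_3=1.5811: taut
cable 4: √((-0.5000)²+(3.5000)²)=3.5355, C_4=4.2676: slack

4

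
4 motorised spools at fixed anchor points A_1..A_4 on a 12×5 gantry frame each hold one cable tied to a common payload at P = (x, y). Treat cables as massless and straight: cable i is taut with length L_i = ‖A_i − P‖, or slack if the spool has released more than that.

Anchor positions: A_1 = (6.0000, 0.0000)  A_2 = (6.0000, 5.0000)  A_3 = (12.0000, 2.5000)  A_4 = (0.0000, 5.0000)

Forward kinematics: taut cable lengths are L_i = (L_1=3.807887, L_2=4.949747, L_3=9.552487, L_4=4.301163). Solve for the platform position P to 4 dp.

expand ‖A_i−P‖²=L_i² and subtract eq 1 (c_i ≔ ‖A_i‖²−L_i²)
c_1 = 36.0000+0.0000−14.5000 = 21.5000
eq1−eq2 → [0.0000  -10.0000]·P = -15.0000
eq1−eq3 → [-12.0000  -5.0000]·P = -37.5000
eq1−eq4 → [12.0000  -10.0000]·P = 15.0000
2×2 solve → P = (2.5000, 1.5000)
check cable 4: ‖A_4−P‖² = 18.5000 ≈ L_4² = 18.5000 ✓

(2.5000, 1.5000)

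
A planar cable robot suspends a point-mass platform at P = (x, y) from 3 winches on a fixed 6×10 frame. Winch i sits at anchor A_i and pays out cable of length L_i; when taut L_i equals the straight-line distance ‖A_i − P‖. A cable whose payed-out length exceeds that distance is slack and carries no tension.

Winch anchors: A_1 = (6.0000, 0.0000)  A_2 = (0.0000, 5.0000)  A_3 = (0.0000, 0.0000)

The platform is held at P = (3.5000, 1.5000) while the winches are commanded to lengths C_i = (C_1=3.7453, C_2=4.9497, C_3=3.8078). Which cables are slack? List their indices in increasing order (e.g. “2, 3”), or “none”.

1

cable 1: √((2.5000)²+(-1.5000)²)=2.9155, C_1=3.7453: slack
cable 2: √((-3.5000)²+(3.5000)²)=4.9497, C_2=4.9497: taut
cable 3: √((-3.5000)²+(-1.5000)²)=3.8079, C_3=3.8078: taut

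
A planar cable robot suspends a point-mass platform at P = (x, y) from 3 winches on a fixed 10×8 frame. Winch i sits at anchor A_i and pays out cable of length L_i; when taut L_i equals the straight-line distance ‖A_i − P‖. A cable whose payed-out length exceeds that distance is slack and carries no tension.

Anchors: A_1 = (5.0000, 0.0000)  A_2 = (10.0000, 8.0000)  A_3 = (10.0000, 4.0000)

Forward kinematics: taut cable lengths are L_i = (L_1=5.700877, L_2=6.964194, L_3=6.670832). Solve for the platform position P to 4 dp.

(3.5000, 5.5000)

each cable: (A_i−P)·(A_i−P) = L_i²; let k_i = ‖A_i‖²−L_i²
k_1 = 25.0000+0.0000−32.5000 = -7.5000
row 1: -10.0000x − 16.0000y = -123.0000  (k_2=115.5000)
row 2: -10.0000x − 8.0000y = -79.0000  (k_3=71.5000)
Cramer on rows 1–2 → x = 3.5000, y = 5.5000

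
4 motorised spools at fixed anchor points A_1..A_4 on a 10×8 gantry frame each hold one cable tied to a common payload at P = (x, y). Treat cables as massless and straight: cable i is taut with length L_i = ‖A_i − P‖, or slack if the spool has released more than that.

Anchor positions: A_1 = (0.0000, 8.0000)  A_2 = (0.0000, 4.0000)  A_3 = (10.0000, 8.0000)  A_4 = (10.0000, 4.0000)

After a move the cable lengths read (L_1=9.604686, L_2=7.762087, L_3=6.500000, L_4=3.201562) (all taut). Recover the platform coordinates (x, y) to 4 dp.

(7.5000, 2.0000)

expand ‖A_i−P‖²=L_i² and subtract eq 1 (c_i ≔ ‖A_i‖²−L_i²)
c_1 = 0.0000+64.0000−92.2500 = -28.2500
eq1−eq2 → [0.0000  8.0000]·P = 16.0000
eq1−eq3 → [-20.0000  0.0000]·P = -150.0000
eq1−eq4 → [-20.0000  8.0000]·P = -134.0000
2×2 solve → P = (7.5000, 2.0000)
check cable 4: ‖A_4−P‖² = 10.2500 ≈ L_4² = 10.2500 ✓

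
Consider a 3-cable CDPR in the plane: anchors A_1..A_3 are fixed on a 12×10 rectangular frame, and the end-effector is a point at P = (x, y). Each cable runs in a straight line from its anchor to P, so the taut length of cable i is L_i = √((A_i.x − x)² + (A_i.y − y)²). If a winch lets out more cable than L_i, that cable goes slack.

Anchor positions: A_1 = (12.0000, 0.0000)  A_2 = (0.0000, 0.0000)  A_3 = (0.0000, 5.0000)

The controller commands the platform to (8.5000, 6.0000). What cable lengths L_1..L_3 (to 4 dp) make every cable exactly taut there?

L_1: Δ = A_1−P = (3.5000, -6.0000) → ‖Δ‖ = √48.2500 = 6.9462
L_2: Δ = A_2−P = (-8.5000, -6.0000) → ‖Δ‖ = √108.2500 = 10.4043
L_3: Δ = A_3−P = (-8.5000, -1.0000) → ‖Δ‖ = √73.2500 = 8.5586

(6.9462, 10.4043, 8.5586)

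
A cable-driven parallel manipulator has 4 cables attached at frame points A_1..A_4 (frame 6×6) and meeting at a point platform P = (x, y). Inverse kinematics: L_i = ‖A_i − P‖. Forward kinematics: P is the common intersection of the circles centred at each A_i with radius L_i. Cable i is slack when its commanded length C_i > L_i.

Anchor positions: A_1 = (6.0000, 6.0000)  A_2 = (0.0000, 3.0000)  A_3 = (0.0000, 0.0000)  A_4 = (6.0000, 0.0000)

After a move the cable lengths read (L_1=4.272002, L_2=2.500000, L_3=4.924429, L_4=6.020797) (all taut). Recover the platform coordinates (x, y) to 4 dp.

each cable: (A_i−P)·(A_i−P) = L_i²; let c_i = ‖A_i‖²−L_i²
c_1 = 36.0000+36.0000−18.2500 = 53.7500
row 1: 12.0000x + 6.0000y = 51.0000  (c_2=2.7500)
row 2: 12.0000x + 12.0000y = 78.0000  (c_3=-24.2500)
row 3: 0.0000x + 12.0000y = 54.0000  (c_4=-0.2500)
Cramer on rows 1–2 → x = 2.0000, y = 4.5000
check cable 4: ‖A_4−P‖² = 36.2500 ≈ L_4² = 36.2500 ✓

(2.0000, 4.5000)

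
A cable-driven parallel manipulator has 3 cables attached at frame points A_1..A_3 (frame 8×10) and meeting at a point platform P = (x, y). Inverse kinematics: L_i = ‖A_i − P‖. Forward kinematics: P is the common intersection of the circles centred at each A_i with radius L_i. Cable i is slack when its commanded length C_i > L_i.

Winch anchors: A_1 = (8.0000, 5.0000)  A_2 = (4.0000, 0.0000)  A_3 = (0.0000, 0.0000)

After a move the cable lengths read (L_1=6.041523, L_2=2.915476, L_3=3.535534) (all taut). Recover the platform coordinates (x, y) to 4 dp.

(2.5000, 2.5000)

expand ‖A_i−P‖²=L_i² and subtract eq 1 (q_i ≔ ‖A_i‖²−L_i²)
q_1 = 64.0000+25.0000−36.5000 = 52.5000
eq1−eq2 → [8.0000  10.0000]·P = 45.0000
eq1−eq3 → [16.0000  10.0000]·P = 65.0000
2×2 solve → P = (2.5000, 2.5000)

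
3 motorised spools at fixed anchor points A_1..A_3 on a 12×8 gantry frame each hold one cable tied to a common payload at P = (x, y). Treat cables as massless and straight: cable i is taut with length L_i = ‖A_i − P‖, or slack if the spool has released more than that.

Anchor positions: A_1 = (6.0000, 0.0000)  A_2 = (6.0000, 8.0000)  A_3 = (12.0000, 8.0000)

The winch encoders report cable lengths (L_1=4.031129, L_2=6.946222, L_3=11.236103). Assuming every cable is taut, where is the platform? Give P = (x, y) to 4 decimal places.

expand ‖A_i−P‖²=L_i² and subtract eq 1 (q_i ≔ ‖A_i‖²−L_i²)
q_1 = 36.0000+0.0000−16.2500 = 19.7500
eq1−eq2 → [0.0000  -16.0000]·P = -32.0000
eq1−eq3 → [-12.0000  -16.0000]·P = -62.0000
2×2 solve → P = (2.5000, 2.0000)

(2.5000, 2.0000)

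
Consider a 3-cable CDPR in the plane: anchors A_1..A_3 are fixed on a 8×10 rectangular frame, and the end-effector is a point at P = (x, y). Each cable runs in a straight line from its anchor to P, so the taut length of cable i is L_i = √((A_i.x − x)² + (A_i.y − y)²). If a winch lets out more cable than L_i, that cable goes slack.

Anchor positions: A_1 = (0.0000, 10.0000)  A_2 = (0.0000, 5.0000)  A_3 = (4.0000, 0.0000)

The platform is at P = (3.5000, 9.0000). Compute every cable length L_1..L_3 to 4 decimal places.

L_1 = √((0.0000−3.5000)² + (10.0000−9.0000)²) = 3.6401
L_2 = √((0.0000−3.5000)² + (5.0000−9.0000)²) = 5.3151
L_3 = √((4.0000−3.5000)² + (0.0000−9.0000)²) = 9.0139

(3.6401, 5.3151, 9.0139)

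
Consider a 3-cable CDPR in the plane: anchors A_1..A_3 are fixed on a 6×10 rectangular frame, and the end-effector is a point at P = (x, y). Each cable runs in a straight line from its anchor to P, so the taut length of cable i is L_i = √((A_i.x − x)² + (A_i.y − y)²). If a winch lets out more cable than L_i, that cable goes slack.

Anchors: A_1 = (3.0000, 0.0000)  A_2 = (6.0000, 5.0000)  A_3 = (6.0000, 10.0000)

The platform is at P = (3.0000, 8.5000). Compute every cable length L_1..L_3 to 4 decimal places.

(8.5000, 4.6098, 3.3541)

L_1: Δ = A_1−P = (0.0000, -8.5000) → ‖Δ‖ = √72.2500 = 8.5000
L_2: Δ = A_2−P = (3.0000, -3.5000) → ‖Δ‖ = √21.2500 = 4.6098
L_3: Δ = A_3−P = (3.0000, 1.5000) → ‖Δ‖ = √11.2500 = 3.3541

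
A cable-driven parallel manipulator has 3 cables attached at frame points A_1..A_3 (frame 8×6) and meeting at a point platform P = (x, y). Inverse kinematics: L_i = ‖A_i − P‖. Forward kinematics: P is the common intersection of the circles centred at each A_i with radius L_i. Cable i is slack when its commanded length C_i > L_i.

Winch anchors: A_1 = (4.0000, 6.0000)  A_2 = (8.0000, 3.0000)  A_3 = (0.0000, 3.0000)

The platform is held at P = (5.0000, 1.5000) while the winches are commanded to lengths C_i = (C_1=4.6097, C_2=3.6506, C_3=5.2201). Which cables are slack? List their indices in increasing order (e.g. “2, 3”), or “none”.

cable 1: √((-1.0000)²+(4.5000)²)=4.6098, C_1=4.6097: taut
cable 2: √((3.0000)²+(1.5000)²)=3.3541, C_2=3.6506: slack
cable 3: √((-5.0000)²+(1.5000)²)=5.2202, C_3=5.2201: taut

2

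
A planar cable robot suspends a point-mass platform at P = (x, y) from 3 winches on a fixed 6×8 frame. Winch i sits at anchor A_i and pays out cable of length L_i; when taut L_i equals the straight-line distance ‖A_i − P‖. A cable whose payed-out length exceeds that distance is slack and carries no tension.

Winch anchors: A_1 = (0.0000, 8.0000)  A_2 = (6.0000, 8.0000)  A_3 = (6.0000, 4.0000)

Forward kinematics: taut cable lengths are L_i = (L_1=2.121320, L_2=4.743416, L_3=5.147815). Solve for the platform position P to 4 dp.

(1.5000, 6.5000)

each cable: (A_i−P)·(A_i−P) = L_i²; let q_i = ‖A_i‖²−L_i²
q_1 = 0.0000+64.0000−4.5000 = 59.5000
row 1: -12.0000x + 0.0000y = -18.0000  (q_2=77.5000)
row 2: -12.0000x + 8.0000y = 34.0000  (q_3=25.5000)
Cramer on rows 1–2 → x = 1.5000, y = 6.5000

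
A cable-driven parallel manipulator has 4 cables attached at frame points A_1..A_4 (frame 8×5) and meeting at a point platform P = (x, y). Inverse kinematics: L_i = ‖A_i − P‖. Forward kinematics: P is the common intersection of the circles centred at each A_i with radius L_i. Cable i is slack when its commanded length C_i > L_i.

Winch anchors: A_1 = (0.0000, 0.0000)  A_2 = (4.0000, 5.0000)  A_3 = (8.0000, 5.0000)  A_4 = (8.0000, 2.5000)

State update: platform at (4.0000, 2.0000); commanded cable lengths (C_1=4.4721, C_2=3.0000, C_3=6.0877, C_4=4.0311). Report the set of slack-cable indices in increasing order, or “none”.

3

cable 1: L_1 = ‖A_1−P‖ = 4.4721;  C_1 = 4.4721 → taut
cable 2: L_2 = ‖A_2−P‖ = 3.0000;  C_2 = 3.0000 → taut
cable 3: L_3 = ‖A_3−P‖ = 5.0000;  C_3 = 6.0877 → slack
cable 4: L_4 = ‖A_4−P‖ = 4.0311;  C_4 = 4.0311 → taut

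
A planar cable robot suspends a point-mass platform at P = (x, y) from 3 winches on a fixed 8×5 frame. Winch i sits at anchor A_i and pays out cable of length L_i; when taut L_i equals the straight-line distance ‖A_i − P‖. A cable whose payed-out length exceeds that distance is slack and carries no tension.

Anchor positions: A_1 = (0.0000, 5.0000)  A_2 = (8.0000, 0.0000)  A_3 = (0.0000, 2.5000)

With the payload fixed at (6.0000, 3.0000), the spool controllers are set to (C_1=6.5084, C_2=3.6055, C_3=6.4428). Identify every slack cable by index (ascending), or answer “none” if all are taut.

1, 3

i=1: geometric 6.3246 vs commanded 6.5084 ⇒ slack
i=2: geometric 3.6056 vs commanded 3.6055 ⇒ taut
i=3: geometric 6.0208 vs commanded 6.4428 ⇒ slack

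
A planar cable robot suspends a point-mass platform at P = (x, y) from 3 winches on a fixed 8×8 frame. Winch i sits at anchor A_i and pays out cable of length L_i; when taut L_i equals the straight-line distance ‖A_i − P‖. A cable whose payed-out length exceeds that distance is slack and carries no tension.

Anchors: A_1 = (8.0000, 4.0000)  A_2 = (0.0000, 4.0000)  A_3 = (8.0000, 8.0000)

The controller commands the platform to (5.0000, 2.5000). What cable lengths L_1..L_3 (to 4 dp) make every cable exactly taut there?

(3.3541, 5.2202, 6.2650)

cable 1: Δx=3.0000, Δy=1.5000; L_1 = √(Δx²+Δy²) = 3.3541
cable 2: Δx=-5.0000, Δy=1.5000; L_2 = √(Δx²+Δy²) = 5.2202
cable 3: Δx=3.0000, Δy=5.5000; L_3 = √(Δx²+Δy²) = 6.2650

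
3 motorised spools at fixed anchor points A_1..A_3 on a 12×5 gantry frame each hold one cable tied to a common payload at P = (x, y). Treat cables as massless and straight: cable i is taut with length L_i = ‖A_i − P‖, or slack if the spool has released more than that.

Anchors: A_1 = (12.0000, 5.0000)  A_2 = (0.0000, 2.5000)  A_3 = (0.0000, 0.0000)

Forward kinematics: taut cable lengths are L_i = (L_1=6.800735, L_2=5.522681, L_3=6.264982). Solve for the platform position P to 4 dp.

(5.5000, 3.0000)

expand ‖A_i−P‖²=L_i² and subtract eq 1 (c_i ≔ ‖A_i‖²−L_i²)
c_1 = 144.0000+25.0000−46.2500 = 122.7500
eq1−eq2 → [24.0000  5.0000]·P = 147.0000
eq1−eq3 → [24.0000  10.0000]·P = 162.0000
2×2 solve → P = (5.5000, 3.0000)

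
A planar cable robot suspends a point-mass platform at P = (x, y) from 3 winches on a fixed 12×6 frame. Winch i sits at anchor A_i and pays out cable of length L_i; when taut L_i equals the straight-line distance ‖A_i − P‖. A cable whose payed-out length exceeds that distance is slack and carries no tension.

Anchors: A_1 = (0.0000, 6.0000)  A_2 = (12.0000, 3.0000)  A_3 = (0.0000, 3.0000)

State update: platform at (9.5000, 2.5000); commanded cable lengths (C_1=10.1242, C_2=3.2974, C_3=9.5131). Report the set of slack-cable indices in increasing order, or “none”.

cable 1: L_1 = ‖A_1−P‖ = 10.1242;  C_1 = 10.1242 → taut
cable 2: L_2 = ‖A_2−P‖ = 2.5495;  C_2 = 3.2974 → slack
cable 3: L_3 = ‖A_3−P‖ = 9.5131;  C_3 = 9.5131 → taut

2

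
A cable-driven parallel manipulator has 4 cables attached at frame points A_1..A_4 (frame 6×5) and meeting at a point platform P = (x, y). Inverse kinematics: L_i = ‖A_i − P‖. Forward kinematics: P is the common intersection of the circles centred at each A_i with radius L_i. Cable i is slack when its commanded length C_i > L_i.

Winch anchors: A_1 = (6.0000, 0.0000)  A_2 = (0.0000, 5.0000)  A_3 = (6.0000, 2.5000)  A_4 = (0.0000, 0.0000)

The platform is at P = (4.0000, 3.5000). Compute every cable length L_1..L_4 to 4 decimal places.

(4.0311, 4.2720, 2.2361, 5.3151)

cable 1: Δx=2.0000, Δy=-3.5000; L_1 = √(Δx²+Δy²) = 4.0311
cable 2: Δx=-4.0000, Δy=1.5000; L_2 = √(Δx²+Δy²) = 4.2720
cable 3: Δx=2.0000, Δy=-1.0000; L_3 = √(Δx²+Δy²) = 2.2361
cable 4: Δx=-4.0000, Δy=-3.5000; L_4 = √(Δx²+Δy²) = 5.3151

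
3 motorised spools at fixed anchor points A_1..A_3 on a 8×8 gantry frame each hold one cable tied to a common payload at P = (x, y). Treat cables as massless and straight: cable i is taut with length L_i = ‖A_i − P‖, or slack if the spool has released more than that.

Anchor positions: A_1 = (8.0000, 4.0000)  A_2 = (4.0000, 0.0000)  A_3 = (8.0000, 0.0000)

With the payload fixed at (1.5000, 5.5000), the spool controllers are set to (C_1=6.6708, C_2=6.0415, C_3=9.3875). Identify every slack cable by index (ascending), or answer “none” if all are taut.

i=1: geometric 6.6708 vs commanded 6.6708 ⇒ taut
i=2: geometric 6.0415 vs commanded 6.0415 ⇒ taut
i=3: geometric 8.5147 vs commanded 9.3875 ⇒ slack

3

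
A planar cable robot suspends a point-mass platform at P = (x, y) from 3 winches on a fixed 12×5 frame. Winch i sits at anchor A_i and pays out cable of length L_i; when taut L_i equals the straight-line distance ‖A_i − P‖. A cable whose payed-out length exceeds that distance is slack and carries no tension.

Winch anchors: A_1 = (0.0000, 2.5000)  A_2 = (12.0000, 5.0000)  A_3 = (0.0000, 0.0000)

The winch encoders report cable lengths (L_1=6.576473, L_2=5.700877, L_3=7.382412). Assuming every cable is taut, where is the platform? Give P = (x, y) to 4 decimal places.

circle eqns → linear via eq_j − eq_1; set q_j = A_j·A_j − L_j²
q_1 = 0.0000+6.2500−43.2500 = -37.0000
-24.0000·x − 5.0000·y = q_1−q_2 = -173.5000
0.0000·x + 5.0000·y = q_1−q_3 = 17.5000
solve first two rows → x=6.5000, y=3.5000

(6.5000, 3.5000)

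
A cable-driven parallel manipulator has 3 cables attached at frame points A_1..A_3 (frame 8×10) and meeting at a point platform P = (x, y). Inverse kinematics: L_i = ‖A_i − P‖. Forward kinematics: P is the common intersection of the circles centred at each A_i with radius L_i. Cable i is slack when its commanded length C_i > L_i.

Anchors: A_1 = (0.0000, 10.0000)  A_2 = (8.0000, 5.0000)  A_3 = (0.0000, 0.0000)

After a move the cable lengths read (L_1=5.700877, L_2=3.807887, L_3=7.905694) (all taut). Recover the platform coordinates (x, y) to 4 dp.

(4.5000, 6.5000)

circle eqns → linear via eq_j − eq_1; set c_j = A_j·A_j − L_j²
c_1 = 0.0000+100.0000−32.5000 = 67.5000
-16.0000·x + 10.0000·y = c_1−c_2 = -7.0000
0.0000·x + 20.0000·y = c_1−c_3 = 130.0000
solve first two rows → x=4.5000, y=6.5000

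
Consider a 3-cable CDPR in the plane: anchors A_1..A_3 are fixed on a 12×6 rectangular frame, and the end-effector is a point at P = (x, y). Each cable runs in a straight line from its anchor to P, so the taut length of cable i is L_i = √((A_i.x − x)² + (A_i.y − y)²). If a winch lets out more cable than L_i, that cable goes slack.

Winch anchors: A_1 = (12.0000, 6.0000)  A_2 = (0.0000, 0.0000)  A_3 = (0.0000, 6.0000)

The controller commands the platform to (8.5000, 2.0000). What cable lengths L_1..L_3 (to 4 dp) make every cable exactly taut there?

cable 1: Δx=3.5000, Δy=4.0000; L_1 = √(Δx²+Δy²) = 5.3151
cable 2: Δx=-8.5000, Δy=-2.0000; L_2 = √(Δx²+Δy²) = 8.7321
cable 3: Δx=-8.5000, Δy=4.0000; L_3 = √(Δx²+Δy²) = 9.3941

(5.3151, 8.7321, 9.3941)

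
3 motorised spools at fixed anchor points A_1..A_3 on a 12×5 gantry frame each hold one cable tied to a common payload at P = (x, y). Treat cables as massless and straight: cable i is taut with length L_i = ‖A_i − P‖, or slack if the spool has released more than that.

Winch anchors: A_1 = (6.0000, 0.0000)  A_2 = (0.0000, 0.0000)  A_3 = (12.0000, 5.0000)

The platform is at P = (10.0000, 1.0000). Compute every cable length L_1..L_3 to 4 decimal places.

(4.1231, 10.0499, 4.4721)

L_1 = √((6.0000−10.0000)² + (0.0000−1.0000)²) = 4.1231
L_2 = √((0.0000−10.0000)² + (0.0000−1.0000)²) = 10.0499
L_3 = √((12.0000−10.0000)² + (5.0000−1.0000)²) = 4.4721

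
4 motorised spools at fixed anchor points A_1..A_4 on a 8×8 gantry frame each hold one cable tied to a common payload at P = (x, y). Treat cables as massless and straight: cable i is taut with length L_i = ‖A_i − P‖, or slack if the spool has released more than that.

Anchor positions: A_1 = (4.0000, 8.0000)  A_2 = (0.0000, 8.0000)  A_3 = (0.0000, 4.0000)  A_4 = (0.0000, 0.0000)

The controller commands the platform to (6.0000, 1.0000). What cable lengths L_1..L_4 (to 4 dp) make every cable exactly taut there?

L_1: Δ = A_1−P = (-2.0000, 7.0000) → ‖Δ‖ = √53.0000 = 7.2801
L_2: Δ = A_2−P = (-6.0000, 7.0000) → ‖Δ‖ = √85.0000 = 9.2195
L_3: Δ = A_3−P = (-6.0000, 3.0000) → ‖Δ‖ = √45.0000 = 6.7082
L_4: Δ = A_4−P = (-6.0000, -1.0000) → ‖Δ‖ = √37.0000 = 6.0828

(7.2801, 9.2195, 6.7082, 6.0828)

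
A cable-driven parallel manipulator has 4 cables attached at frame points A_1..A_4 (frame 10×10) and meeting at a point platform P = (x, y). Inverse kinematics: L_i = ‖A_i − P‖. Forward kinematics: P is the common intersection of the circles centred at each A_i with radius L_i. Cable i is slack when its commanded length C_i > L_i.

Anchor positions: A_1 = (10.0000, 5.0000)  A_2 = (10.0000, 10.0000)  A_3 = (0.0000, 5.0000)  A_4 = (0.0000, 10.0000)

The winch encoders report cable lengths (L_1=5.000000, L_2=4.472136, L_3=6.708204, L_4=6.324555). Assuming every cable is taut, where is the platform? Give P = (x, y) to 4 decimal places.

each cable: (A_i−P)·(A_i−P) = L_i²; let k_i = ‖A_i‖²−L_i²
k_1 = 100.0000+25.0000−25.0000 = 100.0000
row 1: 0.0000x − 10.0000y = -80.0000  (k_2=180.0000)
row 2: 20.0000x + 0.0000y = 120.0000  (k_3=-20.0000)
row 3: 20.0000x − 10.0000y = 40.0000  (k_4=60.0000)
Cramer on rows 1–2 → x = 6.0000, y = 8.0000
check cable 4: ‖A_4−P‖² = 40.0000 ≈ L_4² = 40.0000 ✓

(6.0000, 8.0000)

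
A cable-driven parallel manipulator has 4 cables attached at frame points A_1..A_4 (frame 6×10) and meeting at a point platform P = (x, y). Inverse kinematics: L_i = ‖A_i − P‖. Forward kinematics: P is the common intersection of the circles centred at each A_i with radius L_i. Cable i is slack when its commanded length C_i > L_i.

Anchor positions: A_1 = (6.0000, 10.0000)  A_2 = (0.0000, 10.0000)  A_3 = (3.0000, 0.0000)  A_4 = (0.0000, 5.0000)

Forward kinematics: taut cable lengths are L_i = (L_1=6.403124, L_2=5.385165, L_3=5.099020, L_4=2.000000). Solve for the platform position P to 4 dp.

(2.0000, 5.0000)

circle eqns → linear via eq_j − eq_1; set k_j = A_j·A_j − L_j²
k_1 = 36.0000+100.0000−41.0000 = 95.0000
12.0000·x + 0.0000·y = k_1−k_2 = 24.0000
6.0000·x + 20.0000·y = k_1−k_3 = 112.0000
12.0000·x + 10.0000·y = k_1−k_4 = 74.0000
solve first two rows → x=2.0000, y=5.0000
check cable 4: ‖A_4−P‖² = 4.0000 ≈ L_4² = 4.0000 ✓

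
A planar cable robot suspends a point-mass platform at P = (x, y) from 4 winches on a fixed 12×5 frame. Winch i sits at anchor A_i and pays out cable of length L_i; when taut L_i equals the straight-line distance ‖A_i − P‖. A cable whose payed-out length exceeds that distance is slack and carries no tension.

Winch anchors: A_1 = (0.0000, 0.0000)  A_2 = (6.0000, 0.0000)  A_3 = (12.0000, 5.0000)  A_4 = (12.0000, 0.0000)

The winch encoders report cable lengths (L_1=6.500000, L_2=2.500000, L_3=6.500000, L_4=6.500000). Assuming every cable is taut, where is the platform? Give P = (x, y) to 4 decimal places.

expand ‖A_i−P‖²=L_i² and subtract eq 1 (q_i ≔ ‖A_i‖²−L_i²)
q_1 = 0.0000+0.0000−42.2500 = -42.2500
eq1−eq2 → [-12.0000  0.0000]·P = -72.0000
eq1−eq3 → [-24.0000  -10.0000]·P = -169.0000
eq1−eq4 → [-24.0000  0.0000]·P = -144.0000
2×2 solve → P = (6.0000, 2.5000)
check cable 4: ‖A_4−P‖² = 42.2500 ≈ L_4² = 42.2500 ✓

(6.0000, 2.5000)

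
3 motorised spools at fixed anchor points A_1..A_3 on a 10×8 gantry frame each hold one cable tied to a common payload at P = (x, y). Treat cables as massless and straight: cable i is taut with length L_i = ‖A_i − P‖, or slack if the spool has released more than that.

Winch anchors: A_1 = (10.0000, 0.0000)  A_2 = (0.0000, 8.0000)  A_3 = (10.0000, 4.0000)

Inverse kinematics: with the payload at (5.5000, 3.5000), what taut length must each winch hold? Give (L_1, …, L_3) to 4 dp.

(5.7009, 7.1063, 4.5277)

L_1 = √((10.0000−5.5000)² + (0.0000−3.5000)²) = 5.7009
L_2 = √((0.0000−5.5000)² + (8.0000−3.5000)²) = 7.1063
L_3 = √((10.0000−5.5000)² + (4.0000−3.5000)²) = 4.5277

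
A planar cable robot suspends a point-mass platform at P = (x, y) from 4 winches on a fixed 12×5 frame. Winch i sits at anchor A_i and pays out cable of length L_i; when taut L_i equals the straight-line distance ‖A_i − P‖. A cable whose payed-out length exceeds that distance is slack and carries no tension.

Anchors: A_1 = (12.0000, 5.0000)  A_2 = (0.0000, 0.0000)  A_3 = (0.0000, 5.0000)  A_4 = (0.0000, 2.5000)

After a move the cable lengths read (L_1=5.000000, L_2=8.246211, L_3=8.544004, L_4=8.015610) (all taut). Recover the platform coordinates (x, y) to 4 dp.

each cable: (A_i−P)·(A_i−P) = L_i²; let c_i = ‖A_i‖²−L_i²
c_1 = 144.0000+25.0000−25.0000 = 144.0000
row 1: 24.0000x + 10.0000y = 212.0000  (c_2=-68.0000)
row 2: 24.0000x + 0.0000y = 192.0000  (c_3=-48.0000)
row 3: 24.0000x + 5.0000y = 202.0000  (c_4=-58.0000)
Cramer on rows 1–2 → x = 8.0000, y = 2.0000
check cable 4: ‖A_4−P‖² = 64.2500 ≈ L_4² = 64.2500 ✓

(8.0000, 2.0000)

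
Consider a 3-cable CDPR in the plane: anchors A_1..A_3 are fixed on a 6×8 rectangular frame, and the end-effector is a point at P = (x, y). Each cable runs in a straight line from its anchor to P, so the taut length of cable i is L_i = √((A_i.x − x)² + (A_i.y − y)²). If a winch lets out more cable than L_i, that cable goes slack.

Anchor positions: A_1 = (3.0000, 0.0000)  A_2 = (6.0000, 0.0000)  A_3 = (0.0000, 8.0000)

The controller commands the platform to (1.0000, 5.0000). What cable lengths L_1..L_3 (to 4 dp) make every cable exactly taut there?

cable 1: Δx=2.0000, Δy=-5.0000; L_1 = √(Δx²+Δy²) = 5.3852
cable 2: Δx=5.0000, Δy=-5.0000; L_2 = √(Δx²+Δy²) = 7.0711
cable 3: Δx=-1.0000, Δy=3.0000; L_3 = √(Δx²+Δy²) = 3.1623

(5.3852, 7.0711, 3.1623)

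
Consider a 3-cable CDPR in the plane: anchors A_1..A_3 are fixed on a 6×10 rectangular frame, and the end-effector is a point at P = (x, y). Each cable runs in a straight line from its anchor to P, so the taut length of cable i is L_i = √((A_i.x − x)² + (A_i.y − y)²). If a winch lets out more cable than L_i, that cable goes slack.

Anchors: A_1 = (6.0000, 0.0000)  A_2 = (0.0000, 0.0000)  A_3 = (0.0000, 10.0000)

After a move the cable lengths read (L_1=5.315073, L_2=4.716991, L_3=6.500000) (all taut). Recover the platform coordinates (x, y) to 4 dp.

expand ‖A_i−P‖²=L_i² and subtract eq 1 (q_i ≔ ‖A_i‖²−L_i²)
q_1 = 36.0000+0.0000−28.2500 = 7.7500
eq1−eq2 → [12.0000  0.0000]·P = 30.0000
eq1−eq3 → [12.0000  -20.0000]·P = -50.0000
2×2 solve → P = (2.5000, 4.0000)

(2.5000, 4.0000)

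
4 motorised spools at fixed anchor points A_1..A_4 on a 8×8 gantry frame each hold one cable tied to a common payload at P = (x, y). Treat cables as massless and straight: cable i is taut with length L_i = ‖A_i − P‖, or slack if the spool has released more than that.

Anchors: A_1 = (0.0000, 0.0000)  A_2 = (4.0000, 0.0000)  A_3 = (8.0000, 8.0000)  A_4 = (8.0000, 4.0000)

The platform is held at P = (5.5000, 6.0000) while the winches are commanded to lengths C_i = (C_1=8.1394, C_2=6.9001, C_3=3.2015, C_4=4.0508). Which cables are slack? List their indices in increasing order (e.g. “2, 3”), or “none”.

2, 4

cable 1: √((-5.5000)²+(-6.0000)²)=8.1394, C_1=8.1394: taut
cable 2: √((-1.5000)²+(-6.0000)²)=6.1847, C_2=6.9001: slack
cable 3: √((2.5000)²+(2.0000)²)=3.2016, C_3=3.2015: taut
cable 4: √((2.5000)²+(-2.0000)²)=3.2016, C_4=4.0508: slack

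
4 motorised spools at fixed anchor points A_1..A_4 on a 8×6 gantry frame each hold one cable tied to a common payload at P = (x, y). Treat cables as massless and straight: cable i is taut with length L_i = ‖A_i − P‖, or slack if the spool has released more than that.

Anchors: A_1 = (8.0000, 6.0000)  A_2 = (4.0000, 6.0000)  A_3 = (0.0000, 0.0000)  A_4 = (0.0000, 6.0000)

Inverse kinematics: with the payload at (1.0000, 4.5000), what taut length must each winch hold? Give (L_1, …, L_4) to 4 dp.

(7.1589, 3.3541, 4.6098, 1.8028)

L_1: Δ = A_1−P = (7.0000, 1.5000) → ‖Δ‖ = √51.2500 = 7.1589
L_2: Δ = A_2−P = (3.0000, 1.5000) → ‖Δ‖ = √11.2500 = 3.3541
L_3: Δ = A_3−P = (-1.0000, -4.5000) → ‖Δ‖ = √21.2500 = 4.6098
L_4: Δ = A_4−P = (-1.0000, 1.5000) → ‖Δ‖ = √3.2500 = 1.8028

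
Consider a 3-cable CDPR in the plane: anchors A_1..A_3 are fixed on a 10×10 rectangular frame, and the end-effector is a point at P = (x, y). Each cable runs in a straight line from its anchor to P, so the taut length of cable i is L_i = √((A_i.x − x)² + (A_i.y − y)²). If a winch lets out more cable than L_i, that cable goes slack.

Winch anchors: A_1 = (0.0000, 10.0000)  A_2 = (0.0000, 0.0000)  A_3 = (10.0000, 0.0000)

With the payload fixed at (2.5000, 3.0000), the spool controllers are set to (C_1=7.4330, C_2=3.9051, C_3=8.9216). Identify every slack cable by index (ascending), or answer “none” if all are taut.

i=1: geometric 7.4330 vs commanded 7.4330 ⇒ taut
i=2: geometric 3.9051 vs commanded 3.9051 ⇒ taut
i=3: geometric 8.0777 vs commanded 8.9216 ⇒ slack

3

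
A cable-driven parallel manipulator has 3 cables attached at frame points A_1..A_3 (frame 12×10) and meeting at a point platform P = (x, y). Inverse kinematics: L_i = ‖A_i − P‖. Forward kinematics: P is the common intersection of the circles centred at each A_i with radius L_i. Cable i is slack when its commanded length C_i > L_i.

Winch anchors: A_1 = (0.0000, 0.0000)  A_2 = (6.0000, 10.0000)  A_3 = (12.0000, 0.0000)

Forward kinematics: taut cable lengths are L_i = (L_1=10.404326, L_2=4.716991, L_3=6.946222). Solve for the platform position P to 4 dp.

(8.5000, 6.0000)

expand ‖A_i−P‖²=L_i² and subtract eq 1 (q_i ≔ ‖A_i‖²−L_i²)
q_1 = 0.0000+0.0000−108.2500 = -108.2500
eq1−eq2 → [-12.0000  -20.0000]·P = -222.0000
eq1−eq3 → [-24.0000  0.0000]·P = -204.0000
2×2 solve → P = (8.5000, 6.0000)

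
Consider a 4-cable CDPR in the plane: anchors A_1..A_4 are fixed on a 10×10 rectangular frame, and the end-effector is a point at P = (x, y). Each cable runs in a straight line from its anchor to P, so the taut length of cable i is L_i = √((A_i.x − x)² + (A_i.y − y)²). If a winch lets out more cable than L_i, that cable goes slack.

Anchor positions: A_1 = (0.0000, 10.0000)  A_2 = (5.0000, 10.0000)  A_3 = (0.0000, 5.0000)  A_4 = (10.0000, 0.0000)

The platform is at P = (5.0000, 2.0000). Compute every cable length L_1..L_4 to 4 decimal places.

L_1: Δ = A_1−P = (-5.0000, 8.0000) → ‖Δ‖ = √89.0000 = 9.4340
L_2: Δ = A_2−P = (0.0000, 8.0000) → ‖Δ‖ = √64.0000 = 8.0000
L_3: Δ = A_3−P = (-5.0000, 3.0000) → ‖Δ‖ = √34.0000 = 5.8310
L_4: Δ = A_4−P = (5.0000, -2.0000) → ‖Δ‖ = √29.0000 = 5.3852

(9.4340, 8.0000, 5.8310, 5.3852)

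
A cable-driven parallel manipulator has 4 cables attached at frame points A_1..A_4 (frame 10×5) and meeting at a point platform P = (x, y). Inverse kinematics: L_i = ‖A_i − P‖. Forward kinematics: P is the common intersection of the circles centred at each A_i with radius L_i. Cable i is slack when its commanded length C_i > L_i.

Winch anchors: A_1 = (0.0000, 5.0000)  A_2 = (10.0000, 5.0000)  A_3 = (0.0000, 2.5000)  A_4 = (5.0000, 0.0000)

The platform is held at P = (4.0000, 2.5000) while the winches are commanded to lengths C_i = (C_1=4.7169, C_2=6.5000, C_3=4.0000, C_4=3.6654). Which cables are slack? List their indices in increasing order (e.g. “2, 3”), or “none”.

i=1: geometric 4.7170 vs commanded 4.7169 ⇒ taut
i=2: geometric 6.5000 vs commanded 6.5000 ⇒ taut
i=3: geometric 4.0000 vs commanded 4.0000 ⇒ taut
i=4: geometric 2.6926 vs commanded 3.6654 ⇒ slack

4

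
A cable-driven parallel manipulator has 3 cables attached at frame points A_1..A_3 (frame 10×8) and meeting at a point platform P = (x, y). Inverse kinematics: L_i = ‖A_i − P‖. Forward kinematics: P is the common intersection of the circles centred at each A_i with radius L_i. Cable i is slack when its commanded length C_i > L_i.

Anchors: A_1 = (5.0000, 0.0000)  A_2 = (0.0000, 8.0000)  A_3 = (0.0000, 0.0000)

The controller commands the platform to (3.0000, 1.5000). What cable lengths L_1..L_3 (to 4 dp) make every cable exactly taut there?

cable 1: Δx=2.0000, Δy=-1.5000; L_1 = √(Δx²+Δy²) = 2.5000
cable 2: Δx=-3.0000, Δy=6.5000; L_2 = √(Δx²+Δy²) = 7.1589
cable 3: Δx=-3.0000, Δy=-1.5000; L_3 = √(Δx²+Δy²) = 3.3541

(2.5000, 7.1589, 3.3541)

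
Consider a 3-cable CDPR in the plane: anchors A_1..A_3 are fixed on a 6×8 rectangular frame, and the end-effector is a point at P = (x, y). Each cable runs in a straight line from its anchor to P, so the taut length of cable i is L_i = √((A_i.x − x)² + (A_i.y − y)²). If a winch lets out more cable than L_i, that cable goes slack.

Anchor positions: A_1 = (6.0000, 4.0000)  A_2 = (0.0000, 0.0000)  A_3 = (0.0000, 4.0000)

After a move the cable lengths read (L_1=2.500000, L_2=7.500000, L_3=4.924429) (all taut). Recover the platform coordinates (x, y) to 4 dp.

expand ‖A_i−P‖²=L_i² and subtract eq 1 (q_i ≔ ‖A_i‖²−L_i²)
q_1 = 36.0000+16.0000−6.2500 = 45.7500
eq1−eq2 → [12.0000  8.0000]·P = 102.0000
eq1−eq3 → [12.0000  0.0000]·P = 54.0000
2×2 solve → P = (4.5000, 6.0000)

(4.5000, 6.0000)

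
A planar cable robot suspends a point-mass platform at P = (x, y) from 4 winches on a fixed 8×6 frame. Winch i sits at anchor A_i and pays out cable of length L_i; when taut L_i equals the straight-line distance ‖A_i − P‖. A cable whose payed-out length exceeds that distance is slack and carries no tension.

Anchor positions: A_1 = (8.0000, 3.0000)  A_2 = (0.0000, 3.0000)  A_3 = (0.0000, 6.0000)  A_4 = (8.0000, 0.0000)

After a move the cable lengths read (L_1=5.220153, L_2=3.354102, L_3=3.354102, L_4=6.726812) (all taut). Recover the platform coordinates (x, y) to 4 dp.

(3.0000, 4.5000)

expand ‖A_i−P‖²=L_i² and subtract eq 1 (c_i ≔ ‖A_i‖²−L_i²)
c_1 = 64.0000+9.0000−27.2500 = 45.7500
eq1−eq2 → [16.0000  0.0000]·P = 48.0000
eq1−eq3 → [16.0000  -6.0000]·P = 21.0000
eq1−eq4 → [0.0000  6.0000]·P = 27.0000
2×2 solve → P = (3.0000, 4.5000)
check cable 4: ‖A_4−P‖² = 45.2500 ≈ L_4² = 45.2500 ✓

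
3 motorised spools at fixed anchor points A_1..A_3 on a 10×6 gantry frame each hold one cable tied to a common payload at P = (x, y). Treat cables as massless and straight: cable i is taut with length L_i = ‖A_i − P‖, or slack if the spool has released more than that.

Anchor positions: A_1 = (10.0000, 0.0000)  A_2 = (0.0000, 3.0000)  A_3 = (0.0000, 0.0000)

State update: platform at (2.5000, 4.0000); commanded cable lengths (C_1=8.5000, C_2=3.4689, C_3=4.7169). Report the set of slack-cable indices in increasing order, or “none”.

2

cable 1: L_1 = ‖A_1−P‖ = 8.5000;  C_1 = 8.5000 → taut
cable 2: L_2 = ‖A_2−P‖ = 2.6926;  C_2 = 3.4689 → slack
cable 3: L_3 = ‖A_3−P‖ = 4.7170;  C_3 = 4.7169 → taut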